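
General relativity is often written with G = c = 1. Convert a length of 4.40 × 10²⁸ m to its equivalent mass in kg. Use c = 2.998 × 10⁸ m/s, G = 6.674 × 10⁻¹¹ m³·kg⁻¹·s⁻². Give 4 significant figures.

5.926 × 10⁵⁵ kg

Length → mass via c²/G.
4.40 × 10²⁸ m × (c²/G) = 5.926 × 10⁵⁵ kg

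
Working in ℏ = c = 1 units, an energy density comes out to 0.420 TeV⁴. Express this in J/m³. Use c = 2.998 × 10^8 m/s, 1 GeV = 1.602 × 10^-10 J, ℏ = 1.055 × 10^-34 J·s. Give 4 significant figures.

8.743 × 10^48 J/m³

[E]/[L]³ = [E]⁴/(ℏc)³; restore (ℏc)⁻³.
1 GeV⁴ → 1/(ℏc)³ × (1 GeV in J)⁴ = 2.082 × 10^37 J/m³.
Convert the energy scale: 0.420 TeV⁴ = 4.20 × 10^11 GeV⁴.
Result: 4.20 × 10^11 × 2.082 × 10^37 = 8.743 × 10^48 J/m³.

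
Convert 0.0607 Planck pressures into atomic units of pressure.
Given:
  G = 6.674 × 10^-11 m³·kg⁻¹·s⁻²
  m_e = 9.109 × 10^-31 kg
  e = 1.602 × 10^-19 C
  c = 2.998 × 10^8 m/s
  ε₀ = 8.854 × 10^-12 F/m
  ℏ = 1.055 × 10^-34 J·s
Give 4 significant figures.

Planck pressure: p_P = c⁷/(ℏG²) = 4.632 × 10^113 Pa
atomic unit of pressure: P_au = E_h/a₀³ = m_e⁴e¹⁰/((4πε₀)⁵ℏ⁸) = 2.929 × 10^13 Pa
0.0607 × 4.632 × 10^113 / 2.929 × 10^13 = 9.599 × 10^98

9.599 × 10^98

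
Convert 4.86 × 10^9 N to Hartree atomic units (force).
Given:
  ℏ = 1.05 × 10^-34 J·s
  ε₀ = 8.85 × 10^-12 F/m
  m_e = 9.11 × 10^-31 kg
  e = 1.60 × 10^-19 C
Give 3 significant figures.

5.84 × 10^16

atomic unit of force: F_au = E_h/a₀ = m_e²e⁶/((4πε₀)³ℏ⁴) = 8.33 × 10^-8 N.
4.86 × 10^9 / 8.33 × 10^-8 = 5.84 × 10^16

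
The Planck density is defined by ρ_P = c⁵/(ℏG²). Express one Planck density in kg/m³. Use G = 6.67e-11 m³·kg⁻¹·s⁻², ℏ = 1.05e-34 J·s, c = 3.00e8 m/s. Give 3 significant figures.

5.20e96 kg/m³

ρ_P = c⁵/(ℏG²)
  = 2.43e42 / 4.67e-55
  = 5.20e96 kg/m³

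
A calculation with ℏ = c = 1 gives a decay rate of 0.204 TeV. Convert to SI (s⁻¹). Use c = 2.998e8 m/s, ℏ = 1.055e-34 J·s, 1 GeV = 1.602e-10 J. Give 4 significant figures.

A rate is [E]/ℏ; divide by ℏ.
1 GeV → 1/ℏ × (1 GeV in J) = 1.518e24 s⁻¹.
Convert the energy scale: 0.204 TeV = 204 GeV.
Result: 204 × 1.518e24 = 3.098e26 s⁻¹.

3.098e26 s⁻¹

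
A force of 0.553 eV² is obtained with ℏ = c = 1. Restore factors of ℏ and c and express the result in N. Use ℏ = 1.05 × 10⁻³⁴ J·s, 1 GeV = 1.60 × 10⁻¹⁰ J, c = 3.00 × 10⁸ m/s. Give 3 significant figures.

Force is [E]/[L] = [E]²/(ℏc); restore (ℏc)⁻¹.
1 GeV² → 1/(ℏc) × (1 GeV in J)² = 8.13 × 10⁵ N.
Convert the energy scale: 0.553 eV² = 5.53 × 10⁻¹⁹ GeV².
Result: 5.53 × 10⁻¹⁹ × 8.13 × 10⁵ = 4.49 × 10⁻¹³ N.

4.49 × 10⁻¹³ N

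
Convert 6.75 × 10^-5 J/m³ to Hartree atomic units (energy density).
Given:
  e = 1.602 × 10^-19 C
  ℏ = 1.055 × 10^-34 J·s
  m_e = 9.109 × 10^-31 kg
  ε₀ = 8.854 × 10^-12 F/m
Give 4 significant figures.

atomic unit of energy density: u_au = E_h/a₀³ = m_e⁴e¹⁰/((4πε₀)⁵ℏ⁸) = 2.929 × 10^13 J/m³.
6.75 × 10^-5 / 2.929 × 10^13 = 2.304 × 10^-18

2.304 × 10^-18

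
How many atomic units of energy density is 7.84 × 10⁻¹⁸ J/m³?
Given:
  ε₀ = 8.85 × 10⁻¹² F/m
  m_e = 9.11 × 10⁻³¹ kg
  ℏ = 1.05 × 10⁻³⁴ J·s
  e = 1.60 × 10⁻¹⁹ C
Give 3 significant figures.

2.60 × 10⁻³¹

atomic unit of energy density: u_au = E_h/a₀³ = m_e⁴e¹⁰/((4πε₀)⁵ℏ⁸) = 3.01 × 10¹³ J/m³.
7.84 × 10⁻¹⁸ / 3.01 × 10¹³ = 2.60 × 10⁻³¹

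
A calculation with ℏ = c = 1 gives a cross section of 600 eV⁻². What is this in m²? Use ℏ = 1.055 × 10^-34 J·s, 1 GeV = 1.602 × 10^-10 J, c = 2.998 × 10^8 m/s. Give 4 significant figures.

2.339 × 10^-11 m²

Area is [L]² = [E]⁻²·(ℏc)²; restore (ℏc)².
1 GeV⁻² → (ℏc)² × (1 GeV in J)⁻² = 3.898 × 10^-32 m².
Convert the energy scale: 600 eV⁻² = 6.00 × 10^20 GeV⁻².
Result: 6.00 × 10^20 × 3.898 × 10^-32 = 2.339 × 10^-11 m².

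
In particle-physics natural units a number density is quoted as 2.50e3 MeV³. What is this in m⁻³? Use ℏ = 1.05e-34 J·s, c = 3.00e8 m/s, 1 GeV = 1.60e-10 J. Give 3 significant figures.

3.28e41 m⁻³

Number density is [L]⁻³ = [E]³/(ℏc)³.
1 GeV³ → 1/(ℏc)³ × (1 GeV in J)³ = 1.31e47 m⁻³.
Convert the energy scale: 2.50e3 MeV³ = 2.50e-6 GeV³.
Result: 2.50e-6 × 1.31e47 = 3.28e41 m⁻³.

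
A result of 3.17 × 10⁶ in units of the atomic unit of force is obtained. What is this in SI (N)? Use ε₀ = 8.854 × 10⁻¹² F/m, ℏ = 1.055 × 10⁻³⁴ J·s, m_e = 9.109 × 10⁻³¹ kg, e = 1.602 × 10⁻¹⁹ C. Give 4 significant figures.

One atomic unit of force: F_au = E_h/a₀ = m_e²e⁶/((4πε₀)³ℏ⁴) = 8.220 × 10⁻⁸ N.
3.17 × 10⁶ × 8.220 × 10⁻⁸ N = 0.2606 N

0.2606 N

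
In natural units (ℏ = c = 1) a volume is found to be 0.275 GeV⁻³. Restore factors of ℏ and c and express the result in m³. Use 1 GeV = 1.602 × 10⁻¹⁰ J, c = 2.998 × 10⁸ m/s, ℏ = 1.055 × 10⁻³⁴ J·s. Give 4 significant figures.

Volume is [L]³ = [E]⁻³·(ℏc)³.
1 GeV⁻³ → (ℏc)³ × (1 GeV in J)⁻³ = 7.696 × 10⁻⁴⁸ m³.
Result: 0.275 × 7.696 × 10⁻⁴⁸ = 2.116 × 10⁻⁴⁸ m³.

2.116 × 10⁻⁴⁸ m³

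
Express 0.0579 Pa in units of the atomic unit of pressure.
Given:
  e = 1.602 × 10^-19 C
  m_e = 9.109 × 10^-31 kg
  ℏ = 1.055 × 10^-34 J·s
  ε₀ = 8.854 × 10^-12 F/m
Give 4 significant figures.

1.977 × 10^-15

atomic unit of pressure: P_au = E_h/a₀³ = m_e⁴e¹⁰/((4πε₀)⁵ℏ⁸) = 2.929 × 10^13 Pa.
0.0579 / 2.929 × 10^13 = 1.977 × 10^-15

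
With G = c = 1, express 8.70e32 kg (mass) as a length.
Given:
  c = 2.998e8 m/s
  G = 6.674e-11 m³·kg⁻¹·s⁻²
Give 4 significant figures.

6.460e5 m

In G = c = 1 units mass has dimensions of length; the conversion factor is G/c².
8.70e32 kg × (G/c²) = 6.460e5 m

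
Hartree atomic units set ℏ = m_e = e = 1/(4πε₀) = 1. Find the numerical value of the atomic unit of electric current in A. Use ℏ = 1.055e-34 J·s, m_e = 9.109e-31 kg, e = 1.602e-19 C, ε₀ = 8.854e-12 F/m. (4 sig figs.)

6.612e-3 A

The unique combination of the constants set to 1 with dimensions of current is I_au = e E_h/ℏ = m_e e⁵/((4πε₀)²ℏ³).
E_h = 4.354e-18 J
e·E_h/ℏ = 6.612e-3 A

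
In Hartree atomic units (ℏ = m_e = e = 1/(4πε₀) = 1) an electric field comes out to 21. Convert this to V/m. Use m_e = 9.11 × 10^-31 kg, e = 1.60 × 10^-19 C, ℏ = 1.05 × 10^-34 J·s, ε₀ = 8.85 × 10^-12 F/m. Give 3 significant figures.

One atomic unit of electric field: E_au = E_h/(e a₀) = m_e²e⁵/((4πε₀)³ℏ⁴) = 5.20 × 10^11 V/m.
21 × 5.20 × 10^11 V/m = 1.09 × 10^13 V/m

1.09 × 10^13 V/m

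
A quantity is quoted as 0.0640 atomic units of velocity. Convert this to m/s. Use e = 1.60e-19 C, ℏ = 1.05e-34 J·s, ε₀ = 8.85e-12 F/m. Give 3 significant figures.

1.40e5 m/s

One atomic unit of velocity: v_au = e²/(4πε₀ℏ) = 2.19e6 m/s.
0.0640 × 2.19e6 m/s = 1.40e5 m/s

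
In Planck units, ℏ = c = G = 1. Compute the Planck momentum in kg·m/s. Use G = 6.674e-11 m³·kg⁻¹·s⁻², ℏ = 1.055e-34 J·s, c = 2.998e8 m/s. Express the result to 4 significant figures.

6.527 kg·m/s

Dimensional analysis gives p_P = √(ℏc³/G).
  = √(42.60)
  = 6.527 kg·m/s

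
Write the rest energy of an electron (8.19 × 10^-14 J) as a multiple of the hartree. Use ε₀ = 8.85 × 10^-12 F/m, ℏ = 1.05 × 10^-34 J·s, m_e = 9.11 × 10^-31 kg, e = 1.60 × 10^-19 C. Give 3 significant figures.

1.87 × 10^4

hartree: E_h = m_e e⁴/(4πε₀ℏ)² = 4.38 × 10^-18 J.
8.19 × 10^-14 / 4.38 × 10^-18 = 1.87 × 10^4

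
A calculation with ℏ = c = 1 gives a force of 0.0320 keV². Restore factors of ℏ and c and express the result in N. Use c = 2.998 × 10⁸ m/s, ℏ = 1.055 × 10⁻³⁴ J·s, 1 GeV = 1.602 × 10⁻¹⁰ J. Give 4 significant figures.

Force is [E]/[L] = [E]²/(ℏc); restore (ℏc)⁻¹.
1 GeV² → 1/(ℏc) × (1 GeV in J)² = 8.114 × 10⁵ N.
Convert the energy scale: 0.0320 keV² = 3.20 × 10⁻¹⁴ GeV².
Result: 3.20 × 10⁻¹⁴ × 8.114 × 10⁵ = 2.597 × 10⁻⁸ N.

2.597 × 10⁻⁸ N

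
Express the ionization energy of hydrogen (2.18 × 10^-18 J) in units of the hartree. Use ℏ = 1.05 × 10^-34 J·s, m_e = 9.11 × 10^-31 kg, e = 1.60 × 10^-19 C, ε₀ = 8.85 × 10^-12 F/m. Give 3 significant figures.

0.498

hartree: E_h = m_e e⁴/(4πε₀ℏ)² = 4.38 × 10^-18 J.
2.18 × 10^-18 / 4.38 × 10^-18 = 0.498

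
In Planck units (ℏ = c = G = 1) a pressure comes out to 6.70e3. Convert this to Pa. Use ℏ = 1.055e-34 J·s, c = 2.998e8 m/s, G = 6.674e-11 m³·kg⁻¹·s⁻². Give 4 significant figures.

3.104e117 Pa

One Planck pressure: p_P = c⁷/(ℏG²) = 4.632e113 Pa.
6.70e3 × 4.632e113 Pa = 3.104e117 Pa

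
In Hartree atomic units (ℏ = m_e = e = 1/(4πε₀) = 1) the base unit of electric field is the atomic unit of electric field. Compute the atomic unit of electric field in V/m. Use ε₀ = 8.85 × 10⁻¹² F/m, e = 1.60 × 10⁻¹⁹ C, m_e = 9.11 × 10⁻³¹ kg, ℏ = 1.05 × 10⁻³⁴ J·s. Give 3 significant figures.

5.20 × 10¹¹ V/m

E_au = E_h/(e a₀) = m_e²e⁵/((4πε₀)³ℏ⁴)
E_h = 4.38 × 10⁻¹⁸ J
a₀ = 5.26 × 10⁻¹¹ m
E_h/(e·a₀) = 5.20 × 10¹¹ V/m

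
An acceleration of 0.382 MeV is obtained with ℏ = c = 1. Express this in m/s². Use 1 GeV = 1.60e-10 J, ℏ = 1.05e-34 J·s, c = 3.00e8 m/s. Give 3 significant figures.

1.75e29 m/s²

Acceleration is [L]/[T]² = c·[E]/ℏ.
1 GeV → c/ℏ × (1 GeV in J) = 4.57e32 m/s².
Convert the energy scale: 0.382 MeV = 3.82e-4 GeV.
Result: 3.82e-4 × 4.57e32 = 1.75e29 m/s².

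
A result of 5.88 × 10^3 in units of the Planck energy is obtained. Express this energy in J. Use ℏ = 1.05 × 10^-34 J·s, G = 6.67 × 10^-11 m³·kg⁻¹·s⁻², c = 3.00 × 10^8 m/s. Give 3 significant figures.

1.15 × 10^13 J

One Planck energy: E_P = √(ℏc⁵/G) = 1.96 × 10^9 J.
5.88 × 10^3 × 1.96 × 10^9 J = 1.15 × 10^13 J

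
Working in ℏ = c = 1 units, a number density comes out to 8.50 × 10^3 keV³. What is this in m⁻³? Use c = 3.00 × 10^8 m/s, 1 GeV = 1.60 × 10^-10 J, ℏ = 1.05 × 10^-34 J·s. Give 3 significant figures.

1.11 × 10^33 m⁻³

Number density is [L]⁻³ = [E]³/(ℏc)³.
1 GeV³ → 1/(ℏc)³ × (1 GeV in J)³ = 1.31 × 10^47 m⁻³.
Convert the energy scale: 8.50 × 10^3 keV³ = 8.50 × 10^-15 GeV³.
Result: 8.50 × 10^-15 × 1.31 × 10^47 = 1.11 × 10^33 m⁻³.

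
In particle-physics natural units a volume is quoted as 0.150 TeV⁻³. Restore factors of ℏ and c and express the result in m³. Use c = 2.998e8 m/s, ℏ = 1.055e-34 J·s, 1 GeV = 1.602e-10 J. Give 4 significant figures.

1.154e-57 m³

Volume is [L]³ = [E]⁻³·(ℏc)³.
1 GeV⁻³ → (ℏc)³ × (1 GeV in J)⁻³ = 7.696e-48 m³.
Convert the energy scale: 0.150 TeV⁻³ = 1.50e-10 GeV⁻³.
Result: 1.50e-10 × 7.696e-48 = 1.154e-57 m³.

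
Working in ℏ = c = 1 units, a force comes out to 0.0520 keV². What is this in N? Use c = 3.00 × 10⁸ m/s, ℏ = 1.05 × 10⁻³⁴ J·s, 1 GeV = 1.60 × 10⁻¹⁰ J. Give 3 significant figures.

Force is [E]/[L] = [E]²/(ℏc); restore (ℏc)⁻¹.
1 GeV² → 1/(ℏc) × (1 GeV in J)² = 8.13 × 10⁵ N.
Convert the energy scale: 0.0520 keV² = 5.20 × 10⁻¹⁴ GeV².
Result: 5.20 × 10⁻¹⁴ × 8.13 × 10⁵ = 4.23 × 10⁻⁸ N.

4.23 × 10⁻⁸ N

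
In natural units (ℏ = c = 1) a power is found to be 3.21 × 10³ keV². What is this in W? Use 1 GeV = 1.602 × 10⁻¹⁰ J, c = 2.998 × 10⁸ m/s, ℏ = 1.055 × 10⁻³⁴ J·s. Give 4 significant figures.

Power is [E]/[T] = [E]²/ℏ.
1 GeV² → 1/ℏ × (1 GeV in J)² = 2.433 × 10¹⁴ W.
Convert the energy scale: 3.21 × 10³ keV² = 3.21 × 10⁻⁹ GeV².
Result: 3.21 × 10⁻⁹ × 2.433 × 10¹⁴ = 7.809 × 10⁵ W.

7.809 × 10⁵ W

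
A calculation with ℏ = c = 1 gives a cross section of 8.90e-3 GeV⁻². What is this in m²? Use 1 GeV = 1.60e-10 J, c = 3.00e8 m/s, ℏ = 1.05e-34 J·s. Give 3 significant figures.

Area is [L]² = [E]⁻²·(ℏc)²; restore (ℏc)².
1 GeV⁻² → (ℏc)² × (1 GeV in J)⁻² = 3.88e-32 m².
Result: 8.90e-3 × 3.88e-32 = 3.45e-34 m².

3.45e-34 m²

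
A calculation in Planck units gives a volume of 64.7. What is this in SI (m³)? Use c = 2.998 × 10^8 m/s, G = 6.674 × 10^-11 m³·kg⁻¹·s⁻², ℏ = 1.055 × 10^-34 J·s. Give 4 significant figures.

One Planck volume: V_P = (ℏG/c³)^(3/2) = 4.224 × 10^-105 m³.
64.7 × 4.224 × 10^-105 m³ = 2.733 × 10^-103 m³

2.733 × 10^-103 m³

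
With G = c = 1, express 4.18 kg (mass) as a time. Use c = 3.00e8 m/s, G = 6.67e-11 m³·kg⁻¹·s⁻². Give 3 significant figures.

1.03e-35 s

Mass → time via G/c³.
4.18 kg × (G/c³) = 1.03e-35 s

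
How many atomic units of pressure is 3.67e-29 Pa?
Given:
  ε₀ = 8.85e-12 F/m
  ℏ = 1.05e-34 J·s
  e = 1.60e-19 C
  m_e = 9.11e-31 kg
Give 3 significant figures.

atomic unit of pressure: P_au = E_h/a₀³ = m_e⁴e¹⁰/((4πε₀)⁵ℏ⁸) = 3.01e13 Pa.
3.67e-29 / 3.01e13 = 1.22e-42

1.22e-42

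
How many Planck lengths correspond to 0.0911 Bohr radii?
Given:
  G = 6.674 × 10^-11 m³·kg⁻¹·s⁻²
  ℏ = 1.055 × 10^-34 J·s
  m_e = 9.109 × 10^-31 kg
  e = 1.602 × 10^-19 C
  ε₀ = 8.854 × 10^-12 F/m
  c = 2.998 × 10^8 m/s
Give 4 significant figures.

Bohr radius: a₀ = 4πε₀ℏ²/(m_e e²) = 5.297 × 10^-11 m
Planck length: ℓ_P = √(ℏG/c³) = 1.616 × 10^-35 m
0.0911 × 5.297 × 10^-11 / 1.616 × 10^-35 = 2.985 × 10^23

2.985 × 10^23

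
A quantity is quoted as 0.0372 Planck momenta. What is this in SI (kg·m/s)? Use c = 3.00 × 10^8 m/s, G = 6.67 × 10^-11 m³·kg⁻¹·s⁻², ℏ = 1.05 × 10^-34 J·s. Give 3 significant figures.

One Planck momentum: p_P = √(ℏc³/G) = 6.52 kg·m/s.
0.0372 × 6.52 kg·m/s = 0.243 kg·m/s

0.243 kg·m/s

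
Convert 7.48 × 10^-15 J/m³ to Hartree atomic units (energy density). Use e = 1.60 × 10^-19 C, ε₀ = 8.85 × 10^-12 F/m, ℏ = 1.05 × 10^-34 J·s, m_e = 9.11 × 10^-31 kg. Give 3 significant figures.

atomic unit of energy density: u_au = E_h/a₀³ = m_e⁴e¹⁰/((4πε₀)⁵ℏ⁸) = 3.01 × 10^13 J/m³.
7.48 × 10^-15 / 3.01 × 10^13 = 2.48 × 10^-28

2.48 × 10^-28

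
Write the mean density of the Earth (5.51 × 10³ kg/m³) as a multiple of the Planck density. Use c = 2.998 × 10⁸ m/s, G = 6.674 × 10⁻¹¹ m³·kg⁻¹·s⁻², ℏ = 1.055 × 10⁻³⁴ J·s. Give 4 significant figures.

Planck density: ρ_P = c⁵/(ℏG²) = 5.154 × 10⁹⁶ kg/m³.
5.51 × 10³ / 5.154 × 10⁹⁶ = 1.069 × 10⁻⁹³

1.069 × 10⁻⁹³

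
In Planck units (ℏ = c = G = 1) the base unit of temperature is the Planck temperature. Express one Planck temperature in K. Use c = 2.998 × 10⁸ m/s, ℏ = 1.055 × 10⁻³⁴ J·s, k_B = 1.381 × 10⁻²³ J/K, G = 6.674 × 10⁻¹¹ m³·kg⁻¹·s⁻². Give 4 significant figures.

1.417 × 10³² K

T_P = √(ℏc⁵/G) / k_B
  = √(3.828 × 10¹⁸) × 7.241 × 10²²
  = 1.417 × 10³² K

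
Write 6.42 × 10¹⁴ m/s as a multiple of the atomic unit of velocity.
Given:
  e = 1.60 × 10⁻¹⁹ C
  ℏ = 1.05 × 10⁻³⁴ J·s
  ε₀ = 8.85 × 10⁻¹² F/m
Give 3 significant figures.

2.93 × 10⁸

atomic unit of velocity: v_au = e²/(4πε₀ℏ) = 2.19 × 10⁶ m/s.
6.42 × 10¹⁴ / 2.19 × 10⁶ = 2.93 × 10⁸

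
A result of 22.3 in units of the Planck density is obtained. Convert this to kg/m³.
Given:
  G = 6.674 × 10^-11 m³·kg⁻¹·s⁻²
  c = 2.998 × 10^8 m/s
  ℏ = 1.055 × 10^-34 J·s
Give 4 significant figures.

1.149 × 10^98 kg/m³

One Planck density: ρ_P = c⁵/(ℏG²) = 5.154 × 10^96 kg/m³.
22.3 × 5.154 × 10^96 kg/m³ = 1.149 × 10^98 kg/m³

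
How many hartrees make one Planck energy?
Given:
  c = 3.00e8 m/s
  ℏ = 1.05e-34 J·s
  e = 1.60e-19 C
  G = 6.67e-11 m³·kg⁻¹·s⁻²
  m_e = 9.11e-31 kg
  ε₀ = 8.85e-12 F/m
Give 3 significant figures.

4.47e26

Planck energy: E_P = √(ℏc⁵/G) = 1.96e9 J
hartree: E_h = m_e e⁴/(4πε₀ℏ)² = 4.38e-18 J
ratio = 1.96e9 / 4.38e-18 = 4.47e26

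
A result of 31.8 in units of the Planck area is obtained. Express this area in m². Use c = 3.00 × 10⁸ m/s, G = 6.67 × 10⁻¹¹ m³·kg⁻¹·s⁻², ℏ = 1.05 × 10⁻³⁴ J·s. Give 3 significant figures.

8.25 × 10⁻⁶⁹ m²

One Planck area: A_P = ℏG/c³ = 2.59 × 10⁻⁷⁰ m².
31.8 × 2.59 × 10⁻⁷⁰ m² = 8.25 × 10⁻⁶⁹ m²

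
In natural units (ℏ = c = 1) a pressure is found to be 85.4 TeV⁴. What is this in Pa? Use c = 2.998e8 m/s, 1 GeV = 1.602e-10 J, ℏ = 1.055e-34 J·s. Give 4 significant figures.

Pressure is [E]/[L]³ = [E]⁴/(ℏc)³.
1 GeV⁴ → 1/(ℏc)³ × (1 GeV in J)⁴ = 2.082e37 Pa.
Convert the energy scale: 85.4 TeV⁴ = 8.54e13 GeV⁴.
Result: 8.54e13 × 2.082e37 = 1.778e51 Pa.

1.778e51 Pa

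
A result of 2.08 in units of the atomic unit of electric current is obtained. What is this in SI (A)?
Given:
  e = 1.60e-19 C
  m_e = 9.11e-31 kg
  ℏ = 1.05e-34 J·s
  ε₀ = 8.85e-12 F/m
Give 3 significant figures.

One atomic unit of electric current: I_au = e E_h/ℏ = m_e e⁵/((4πε₀)²ℏ³) = 6.67e-3 A.
2.08 × 6.67e-3 A = 0.0139 A

0.0139 A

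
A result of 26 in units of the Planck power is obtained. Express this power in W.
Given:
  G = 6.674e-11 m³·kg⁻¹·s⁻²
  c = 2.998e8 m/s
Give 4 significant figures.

9.435e53 W

One Planck power: P_P = c⁵/G = 3.629e52 W.
26 × 3.629e52 W = 9.435e53 W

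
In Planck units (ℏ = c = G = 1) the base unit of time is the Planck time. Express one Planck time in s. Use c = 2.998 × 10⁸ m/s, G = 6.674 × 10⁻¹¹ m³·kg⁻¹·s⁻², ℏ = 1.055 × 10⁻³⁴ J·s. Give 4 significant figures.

5.392 × 10⁻⁴⁴ s

t_P = √(ℏG/c⁵)
  = √(2.907 × 10⁻⁸⁷)
  = 5.392 × 10⁻⁴⁴ s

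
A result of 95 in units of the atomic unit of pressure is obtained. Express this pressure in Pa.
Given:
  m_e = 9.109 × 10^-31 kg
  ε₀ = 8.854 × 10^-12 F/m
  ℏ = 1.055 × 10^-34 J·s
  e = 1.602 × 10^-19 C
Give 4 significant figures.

2.783 × 10^15 Pa

One atomic unit of pressure: P_au = E_h/a₀³ = m_e⁴e¹⁰/((4πε₀)⁵ℏ⁸) = 2.929 × 10^13 Pa.
95 × 2.929 × 10^13 Pa = 2.783 × 10^15 Pa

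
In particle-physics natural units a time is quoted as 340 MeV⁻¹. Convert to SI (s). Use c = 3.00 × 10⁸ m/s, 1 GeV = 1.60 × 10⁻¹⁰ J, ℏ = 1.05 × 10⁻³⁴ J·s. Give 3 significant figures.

A time is [E]⁻¹ in ℏ=c=1; restore one factor of ℏ.
1 GeV⁻¹ → ℏ × (1 GeV in J)⁻¹ = 6.56 × 10⁻²⁵ s.
Convert the energy scale: 340 MeV⁻¹ = 3.40 × 10⁵ GeV⁻¹.
Result: 3.40 × 10⁵ × 6.56 × 10⁻²⁵ = 2.23 × 10⁻¹⁹ s.

2.23 × 10⁻¹⁹ s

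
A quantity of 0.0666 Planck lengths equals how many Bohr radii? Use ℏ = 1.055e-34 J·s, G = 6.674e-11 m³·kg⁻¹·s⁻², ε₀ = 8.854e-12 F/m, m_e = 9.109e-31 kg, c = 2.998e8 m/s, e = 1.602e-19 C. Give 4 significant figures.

2.032e-26

Planck length: ℓ_P = √(ℏG/c³) = 1.616e-35 m
Bohr radius: a₀ = 4πε₀ℏ²/(m_e e²) = 5.297e-11 m
0.0666 × 1.616e-35 / 5.297e-11 = 2.032e-26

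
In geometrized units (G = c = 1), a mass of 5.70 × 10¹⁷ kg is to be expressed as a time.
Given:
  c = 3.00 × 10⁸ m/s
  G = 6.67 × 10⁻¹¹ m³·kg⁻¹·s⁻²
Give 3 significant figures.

1.41 × 10⁻¹⁸ s

Mass → time via G/c³.
5.70 × 10¹⁷ kg × (G/c³) = 1.41 × 10⁻¹⁸ s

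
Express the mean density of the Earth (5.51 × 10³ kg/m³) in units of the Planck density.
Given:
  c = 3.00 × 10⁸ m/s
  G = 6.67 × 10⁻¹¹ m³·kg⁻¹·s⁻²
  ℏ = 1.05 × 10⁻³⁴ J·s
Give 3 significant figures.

1.06 × 10⁻⁹³

Planck density: ρ_P = c⁵/(ℏG²) = 5.20 × 10⁹⁶ kg/m³.
5.51 × 10³ / 5.20 × 10⁹⁶ = 1.06 × 10⁻⁹³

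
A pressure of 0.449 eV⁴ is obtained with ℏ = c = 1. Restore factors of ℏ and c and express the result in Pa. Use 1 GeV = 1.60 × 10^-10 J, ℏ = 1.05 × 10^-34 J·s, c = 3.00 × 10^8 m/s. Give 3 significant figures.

Pressure is [E]/[L]³ = [E]⁴/(ℏc)³.
1 GeV⁴ → 1/(ℏc)³ × (1 GeV in J)⁴ = 2.10 × 10^37 Pa.
Convert the energy scale: 0.449 eV⁴ = 4.49 × 10^-37 GeV⁴.
Result: 4.49 × 10^-37 × 2.10 × 10^37 = 9.41 Pa.

9.41 Pa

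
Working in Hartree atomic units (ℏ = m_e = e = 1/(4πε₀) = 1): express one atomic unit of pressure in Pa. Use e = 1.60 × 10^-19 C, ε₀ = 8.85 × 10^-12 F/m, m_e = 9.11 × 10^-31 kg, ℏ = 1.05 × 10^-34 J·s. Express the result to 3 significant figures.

The unique combination of the constants set to 1 with dimensions of pressure is P_au = E_h/a₀³ = m_e⁴e¹⁰/((4πε₀)⁵ℏ⁸).
E_h = 4.38 × 10^-18 J
a₀ = 5.26 × 10^-11 m
E_h/a₀³ = 3.01 × 10^13 Pa

3.01 × 10^13 Pa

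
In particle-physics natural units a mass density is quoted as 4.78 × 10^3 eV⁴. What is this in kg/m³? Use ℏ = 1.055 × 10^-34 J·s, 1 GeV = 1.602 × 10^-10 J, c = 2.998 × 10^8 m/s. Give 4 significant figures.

Mass density is [E]/(c²[L]³) = [E]⁴/(ℏ³c⁵).
1 GeV⁴ → 1/(ℏ³c⁵) × (1 GeV in J)⁴ = 2.316 × 10^20 kg/m³.
Convert the energy scale: 4.78 × 10^3 eV⁴ = 4.78 × 10^-33 GeV⁴.
Result: 4.78 × 10^-33 × 2.316 × 10^20 = 1.107 × 10^-12 kg/m³.

1.107 × 10^-12 kg/m³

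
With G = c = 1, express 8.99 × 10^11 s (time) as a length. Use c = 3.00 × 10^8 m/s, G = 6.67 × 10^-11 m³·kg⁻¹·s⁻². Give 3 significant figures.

Time → length via c.
8.99 × 10^11 s × (c) = 2.70 × 10^20 m

2.70 × 10^20 m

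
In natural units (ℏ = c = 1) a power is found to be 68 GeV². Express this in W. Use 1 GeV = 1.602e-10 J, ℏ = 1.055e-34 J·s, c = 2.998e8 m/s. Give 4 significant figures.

1.654e16 W

Power is [E]/[T] = [E]²/ℏ.
1 GeV² → 1/ℏ × (1 GeV in J)² = 2.433e14 W.
Result: 68 × 2.433e14 = 1.654e16 W.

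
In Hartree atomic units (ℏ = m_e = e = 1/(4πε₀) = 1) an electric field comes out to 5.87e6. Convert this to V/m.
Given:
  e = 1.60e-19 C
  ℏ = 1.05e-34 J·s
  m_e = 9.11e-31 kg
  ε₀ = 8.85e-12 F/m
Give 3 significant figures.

3.06e18 V/m

One atomic unit of electric field: E_au = E_h/(e a₀) = m_e²e⁵/((4πε₀)³ℏ⁴) = 5.20e11 V/m.
5.87e6 × 5.20e11 V/m = 3.06e18 V/m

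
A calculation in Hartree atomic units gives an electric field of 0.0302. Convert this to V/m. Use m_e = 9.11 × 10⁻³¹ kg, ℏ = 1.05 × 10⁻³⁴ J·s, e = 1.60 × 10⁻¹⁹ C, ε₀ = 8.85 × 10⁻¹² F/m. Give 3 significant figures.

One atomic unit of electric field: E_au = E_h/(e a₀) = m_e²e⁵/((4πε₀)³ℏ⁴) = 5.20 × 10¹¹ V/m.
0.0302 × 5.20 × 10¹¹ V/m = 1.57 × 10¹⁰ V/m

1.57 × 10¹⁰ V/m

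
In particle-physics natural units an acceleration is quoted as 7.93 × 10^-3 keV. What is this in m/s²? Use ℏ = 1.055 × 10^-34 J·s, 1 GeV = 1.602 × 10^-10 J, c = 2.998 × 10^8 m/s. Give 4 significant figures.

Acceleration is [L]/[T]² = c·[E]/ℏ.
1 GeV → c/ℏ × (1 GeV in J) = 4.552 × 10^32 m/s².
Convert the energy scale: 7.93 × 10^-3 keV = 7.93 × 10^-9 GeV.
Result: 7.93 × 10^-9 × 4.552 × 10^32 = 3.610 × 10^24 m/s².

3.610 × 10^24 m/s²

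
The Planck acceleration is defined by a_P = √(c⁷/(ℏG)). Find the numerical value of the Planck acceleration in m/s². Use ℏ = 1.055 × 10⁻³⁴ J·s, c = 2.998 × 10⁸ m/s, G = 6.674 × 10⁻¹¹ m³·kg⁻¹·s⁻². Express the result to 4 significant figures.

5.560 × 10⁵¹ m/s²

a_P = √(c⁷/(ℏG))
  = √(3.092 × 10¹⁰³)
  = 5.560 × 10⁵¹ m/s²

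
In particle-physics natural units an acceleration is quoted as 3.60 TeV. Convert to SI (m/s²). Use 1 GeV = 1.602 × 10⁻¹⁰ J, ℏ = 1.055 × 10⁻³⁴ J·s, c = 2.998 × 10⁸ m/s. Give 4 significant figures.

Acceleration is [L]/[T]² = c·[E]/ℏ.
1 GeV → c/ℏ × (1 GeV in J) = 4.552 × 10³² m/s².
Convert the energy scale: 3.60 TeV = 3.60 × 10³ GeV.
Result: 3.60 × 10³ × 4.552 × 10³² = 1.639 × 10³⁶ m/s².

1.639 × 10³⁶ m/s²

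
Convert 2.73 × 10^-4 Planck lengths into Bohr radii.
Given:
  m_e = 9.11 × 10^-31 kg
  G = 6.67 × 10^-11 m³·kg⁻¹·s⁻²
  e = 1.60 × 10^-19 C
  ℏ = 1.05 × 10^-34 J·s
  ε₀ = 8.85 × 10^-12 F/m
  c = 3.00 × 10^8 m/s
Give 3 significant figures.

8.36 × 10^-29

Planck length: ℓ_P = √(ℏG/c³) = 1.61 × 10^-35 m
Bohr radius: a₀ = 4πε₀ℏ²/(m_e e²) = 5.26 × 10^-11 m
2.73 × 10^-4 × 1.61 × 10^-35 / 5.26 × 10^-11 = 8.36 × 10^-29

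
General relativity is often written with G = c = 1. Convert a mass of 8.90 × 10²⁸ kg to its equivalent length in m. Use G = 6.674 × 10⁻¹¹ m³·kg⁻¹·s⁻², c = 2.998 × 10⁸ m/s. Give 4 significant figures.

66.09 m

In G = c = 1 units mass has dimensions of length; the conversion factor is G/c².
8.90 × 10²⁸ kg × (G/c²) = 66.09 m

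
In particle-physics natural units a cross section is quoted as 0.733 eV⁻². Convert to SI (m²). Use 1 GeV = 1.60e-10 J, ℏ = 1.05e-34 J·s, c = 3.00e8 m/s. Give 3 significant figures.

Area is [L]² = [E]⁻²·(ℏc)²; restore (ℏc)².
1 GeV⁻² → (ℏc)² × (1 GeV in J)⁻² = 3.88e-32 m².
Convert the energy scale: 0.733 eV⁻² = 7.33e17 GeV⁻².
Result: 7.33e17 × 3.88e-32 = 2.84e-14 m².

2.84e-14 m²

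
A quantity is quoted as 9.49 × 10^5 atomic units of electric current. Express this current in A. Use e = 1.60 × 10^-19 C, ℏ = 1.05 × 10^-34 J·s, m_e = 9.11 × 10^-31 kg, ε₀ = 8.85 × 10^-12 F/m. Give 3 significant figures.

One atomic unit of electric current: I_au = e E_h/ℏ = m_e e⁵/((4πε₀)²ℏ³) = 6.67 × 10^-3 A.
9.49 × 10^5 × 6.67 × 10^-3 A = 6.33 × 10^3 A

6.33 × 10^3 A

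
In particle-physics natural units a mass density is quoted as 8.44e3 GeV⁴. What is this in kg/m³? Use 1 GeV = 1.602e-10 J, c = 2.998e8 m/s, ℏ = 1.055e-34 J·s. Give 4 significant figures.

Mass density is [E]/(c²[L]³) = [E]⁴/(ℏ³c⁵).
1 GeV⁴ → 1/(ℏ³c⁵) × (1 GeV in J)⁴ = 2.316e20 kg/m³.
Result: 8.44e3 × 2.316e20 = 1.955e24 kg/m³.

1.955e24 kg/m³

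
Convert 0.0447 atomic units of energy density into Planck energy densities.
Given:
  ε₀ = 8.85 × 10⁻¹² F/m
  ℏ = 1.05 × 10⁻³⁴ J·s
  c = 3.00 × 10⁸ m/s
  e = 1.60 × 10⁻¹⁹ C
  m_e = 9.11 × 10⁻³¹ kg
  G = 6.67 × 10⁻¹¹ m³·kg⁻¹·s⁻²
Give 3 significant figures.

2.88 × 10⁻¹⁰²

atomic unit of energy density: u_au = E_h/a₀³ = m_e⁴e¹⁰/((4πε₀)⁵ℏ⁸) = 3.01 × 10¹³ J/m³
Planck energy density: u_P = c⁷/(ℏG²) = 4.68 × 10¹¹³ J/m³
0.0447 × 3.01 × 10¹³ / 4.68 × 10¹¹³ = 2.88 × 10⁻¹⁰²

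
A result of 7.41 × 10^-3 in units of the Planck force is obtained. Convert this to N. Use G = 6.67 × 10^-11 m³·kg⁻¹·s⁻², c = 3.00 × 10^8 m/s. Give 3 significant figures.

9.00 × 10^41 N

One Planck force: F_P = c⁴/G = 1.21 × 10^44 N.
7.41 × 10^-3 × 1.21 × 10^44 N = 9.00 × 10^41 N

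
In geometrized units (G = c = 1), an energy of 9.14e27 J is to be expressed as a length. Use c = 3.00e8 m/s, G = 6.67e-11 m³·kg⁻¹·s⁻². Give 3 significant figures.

Energy → length via G/c⁴.
9.14e27 J × (G/c⁴) = 7.53e-17 m

7.53e-17 m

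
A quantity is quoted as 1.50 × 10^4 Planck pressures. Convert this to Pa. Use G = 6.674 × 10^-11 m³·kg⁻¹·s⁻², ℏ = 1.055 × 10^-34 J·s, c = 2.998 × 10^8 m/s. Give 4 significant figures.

One Planck pressure: p_P = c⁷/(ℏG²) = 4.632 × 10^113 Pa.
1.50 × 10^4 × 4.632 × 10^113 Pa = 6.948 × 10^117 Pa

6.948 × 10^117 Pa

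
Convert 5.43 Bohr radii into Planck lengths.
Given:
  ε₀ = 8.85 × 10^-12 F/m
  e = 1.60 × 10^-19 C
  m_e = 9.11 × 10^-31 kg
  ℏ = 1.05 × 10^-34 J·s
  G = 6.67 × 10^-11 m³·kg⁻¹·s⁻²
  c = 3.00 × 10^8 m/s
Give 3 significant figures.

1.77 × 10^25

Bohr radius: a₀ = 4πε₀ℏ²/(m_e e²) = 5.26 × 10^-11 m
Planck length: ℓ_P = √(ℏG/c³) = 1.61 × 10^-35 m
5.43 × 5.26 × 10^-11 / 1.61 × 10^-35 = 1.77 × 10^25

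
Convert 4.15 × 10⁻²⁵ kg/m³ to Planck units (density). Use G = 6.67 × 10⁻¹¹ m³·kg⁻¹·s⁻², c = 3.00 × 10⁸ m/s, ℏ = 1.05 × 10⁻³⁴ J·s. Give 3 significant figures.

Planck density: ρ_P = c⁵/(ℏG²) = 5.20 × 10⁹⁶ kg/m³.
4.15 × 10⁻²⁵ / 5.20 × 10⁹⁶ = 7.98 × 10⁻¹²²

7.98 × 10⁻¹²²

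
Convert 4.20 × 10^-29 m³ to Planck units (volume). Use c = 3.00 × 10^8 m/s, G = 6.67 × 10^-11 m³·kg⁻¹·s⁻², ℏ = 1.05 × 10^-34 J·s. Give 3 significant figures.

Planck volume: V_P = (ℏG/c³)^(3/2) = 4.18 × 10^-105 m³.
4.20 × 10^-29 / 4.18 × 10^-105 = 1.01 × 10^76

1.01 × 10^76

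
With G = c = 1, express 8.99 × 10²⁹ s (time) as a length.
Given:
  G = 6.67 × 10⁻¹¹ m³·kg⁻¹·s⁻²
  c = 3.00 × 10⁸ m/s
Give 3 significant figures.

2.70 × 10³⁸ m

Time → length via c.
8.99 × 10²⁹ s × (c) = 2.70 × 10³⁸ m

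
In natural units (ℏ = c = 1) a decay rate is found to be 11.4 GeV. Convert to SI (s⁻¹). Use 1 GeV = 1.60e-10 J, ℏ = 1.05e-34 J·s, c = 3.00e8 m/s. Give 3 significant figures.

1.74e25 s⁻¹

A rate is [E]/ℏ; divide by ℏ.
1 GeV → 1/ℏ × (1 GeV in J) = 1.52e24 s⁻¹.
Result: 11.4 × 1.52e24 = 1.74e25 s⁻¹.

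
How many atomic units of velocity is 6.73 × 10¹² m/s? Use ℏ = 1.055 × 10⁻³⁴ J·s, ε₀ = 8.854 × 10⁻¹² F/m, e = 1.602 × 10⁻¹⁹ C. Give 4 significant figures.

3.078 × 10⁶

atomic unit of velocity: v_au = e²/(4πε₀ℏ) = 2.186 × 10⁶ m/s.
6.73 × 10¹² / 2.186 × 10⁶ = 3.078 × 10⁶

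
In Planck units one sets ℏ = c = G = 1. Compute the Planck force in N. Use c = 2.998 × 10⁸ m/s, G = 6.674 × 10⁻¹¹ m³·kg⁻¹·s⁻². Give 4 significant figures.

F_P = c⁴/G
  = 8.078 × 10³³ / 6.674 × 10⁻¹¹
  = 1.210 × 10⁴⁴ N

1.210 × 10⁴⁴ N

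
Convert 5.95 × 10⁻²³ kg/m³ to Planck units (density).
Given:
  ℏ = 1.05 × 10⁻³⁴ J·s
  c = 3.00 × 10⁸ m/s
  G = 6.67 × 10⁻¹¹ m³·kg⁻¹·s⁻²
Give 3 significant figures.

Planck density: ρ_P = c⁵/(ℏG²) = 5.20 × 10⁹⁶ kg/m³.
5.95 × 10⁻²³ / 5.20 × 10⁹⁶ = 1.14 × 10⁻¹¹⁹

1.14 × 10⁻¹¹⁹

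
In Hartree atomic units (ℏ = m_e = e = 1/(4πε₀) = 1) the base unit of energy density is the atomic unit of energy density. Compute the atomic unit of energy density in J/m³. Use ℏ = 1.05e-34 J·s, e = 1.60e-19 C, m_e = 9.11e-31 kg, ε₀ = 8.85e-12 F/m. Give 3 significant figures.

u_au = E_h/a₀³ = m_e⁴e¹⁰/((4πε₀)⁵ℏ⁸)
E_h = 4.38e-18 J
a₀ = 5.26e-11 m
E_h/a₀³ = 3.01e13 J/m³

3.01e13 J/m³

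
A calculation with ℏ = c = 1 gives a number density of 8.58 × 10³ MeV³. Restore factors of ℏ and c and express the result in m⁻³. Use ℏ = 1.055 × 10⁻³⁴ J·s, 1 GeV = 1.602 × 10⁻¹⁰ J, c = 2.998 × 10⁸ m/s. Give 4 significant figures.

1.115 × 10⁴² m⁻³

Number density is [L]⁻³ = [E]³/(ℏc)³.
1 GeV³ → 1/(ℏc)³ × (1 GeV in J)³ = 1.299 × 10⁴⁷ m⁻³.
Convert the energy scale: 8.58 × 10³ MeV³ = 8.58 × 10⁻⁶ GeV³.
Result: 8.58 × 10⁻⁶ × 1.299 × 10⁴⁷ = 1.115 × 10⁴² m⁻³.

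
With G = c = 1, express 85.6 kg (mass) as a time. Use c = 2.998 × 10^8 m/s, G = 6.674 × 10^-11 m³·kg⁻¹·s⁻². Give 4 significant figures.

2.120 × 10^-34 s

Mass → time via G/c³.
85.6 kg × (G/c³) = 2.120 × 10^-34 s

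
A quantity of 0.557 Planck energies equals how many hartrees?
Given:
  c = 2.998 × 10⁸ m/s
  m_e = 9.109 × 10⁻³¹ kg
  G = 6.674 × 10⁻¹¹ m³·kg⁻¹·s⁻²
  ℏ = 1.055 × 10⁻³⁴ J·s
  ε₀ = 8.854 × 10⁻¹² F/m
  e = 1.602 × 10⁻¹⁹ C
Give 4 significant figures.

Planck energy: E_P = √(ℏc⁵/G) = 1.957 × 10⁹ J
hartree: E_h = m_e e⁴/(4πε₀ℏ)² = 4.354 × 10⁻¹⁸ J
0.557 × 1.957 × 10⁹ / 4.354 × 10⁻¹⁸ = 2.503 × 10²⁶

2.503 × 10²⁶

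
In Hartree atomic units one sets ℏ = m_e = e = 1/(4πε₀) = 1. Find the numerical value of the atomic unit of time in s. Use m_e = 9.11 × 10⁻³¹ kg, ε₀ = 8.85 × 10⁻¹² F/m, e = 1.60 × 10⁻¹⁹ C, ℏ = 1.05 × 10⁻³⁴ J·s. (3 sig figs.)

τ_au = (4πε₀)²ℏ³/(m_e e⁴)
E_h = 4.38 × 10⁻¹⁸ J
ℏ/E_h = 2.40 × 10⁻¹⁷ s

2.40 × 10⁻¹⁷ s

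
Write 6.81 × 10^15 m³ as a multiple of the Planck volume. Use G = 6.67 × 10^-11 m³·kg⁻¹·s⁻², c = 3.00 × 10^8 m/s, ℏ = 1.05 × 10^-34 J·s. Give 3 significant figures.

Planck volume: V_P = (ℏG/c³)^(3/2) = 4.18 × 10^-105 m³.
6.81 × 10^15 / 4.18 × 10^-105 = 1.63 × 10^120

1.63 × 10^120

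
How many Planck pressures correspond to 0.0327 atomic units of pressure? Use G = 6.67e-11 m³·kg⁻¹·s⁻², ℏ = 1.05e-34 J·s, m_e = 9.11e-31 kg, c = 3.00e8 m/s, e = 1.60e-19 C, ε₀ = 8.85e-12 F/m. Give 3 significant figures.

atomic unit of pressure: P_au = E_h/a₀³ = m_e⁴e¹⁰/((4πε₀)⁵ℏ⁸) = 3.01e13 Pa
Planck pressure: p_P = c⁷/(ℏG²) = 4.68e113 Pa
0.0327 × 3.01e13 / 4.68e113 = 2.10e-102

2.10e-102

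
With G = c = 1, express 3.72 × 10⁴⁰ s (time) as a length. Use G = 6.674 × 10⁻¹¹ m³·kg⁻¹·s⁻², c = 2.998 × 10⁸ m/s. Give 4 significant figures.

1.115 × 10⁴⁹ m

Time → length via c.
3.72 × 10⁴⁰ s × (c) = 1.115 × 10⁴⁹ m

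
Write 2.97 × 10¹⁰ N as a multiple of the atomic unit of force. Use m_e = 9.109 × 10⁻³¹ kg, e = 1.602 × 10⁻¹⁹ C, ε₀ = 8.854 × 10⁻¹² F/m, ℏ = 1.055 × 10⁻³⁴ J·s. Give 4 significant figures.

3.613 × 10¹⁷

atomic unit of force: F_au = E_h/a₀ = m_e²e⁶/((4πε₀)³ℏ⁴) = 8.220 × 10⁻⁸ N.
2.97 × 10¹⁰ / 8.220 × 10⁻⁸ = 3.613 × 10¹⁷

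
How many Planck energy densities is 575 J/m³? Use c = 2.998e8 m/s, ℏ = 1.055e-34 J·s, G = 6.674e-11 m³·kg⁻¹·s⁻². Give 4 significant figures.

1.241e-111

Planck energy density: u_P = c⁷/(ℏG²) = 4.632e113 J/m³.
575 / 4.632e113 = 1.241e-111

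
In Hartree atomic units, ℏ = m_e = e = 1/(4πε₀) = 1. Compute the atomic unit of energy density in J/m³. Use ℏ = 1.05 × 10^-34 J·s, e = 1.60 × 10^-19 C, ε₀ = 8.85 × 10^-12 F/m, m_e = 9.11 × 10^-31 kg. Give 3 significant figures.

From ℏ = m_e = e = 1/(4πε₀) = 1 the energy density scale is u_au = E_h/a₀³ = m_e⁴e¹⁰/((4πε₀)⁵ℏ⁸).
E_h = 4.38 × 10^-18 J
a₀ = 5.26 × 10^-11 m
E_h/a₀³ = 3.01 × 10^13 J/m³

3.01 × 10^13 J/m³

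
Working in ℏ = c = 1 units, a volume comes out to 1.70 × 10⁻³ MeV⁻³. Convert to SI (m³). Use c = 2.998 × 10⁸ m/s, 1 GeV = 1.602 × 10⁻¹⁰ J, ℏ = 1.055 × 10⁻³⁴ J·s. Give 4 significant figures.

1.308 × 10⁻⁴¹ m³

Volume is [L]³ = [E]⁻³·(ℏc)³.
1 GeV⁻³ → (ℏc)³ × (1 GeV in J)⁻³ = 7.696 × 10⁻⁴⁸ m³.
Convert the energy scale: 1.70 × 10⁻³ MeV⁻³ = 1.70 × 10⁶ GeV⁻³.
Result: 1.70 × 10⁶ × 7.696 × 10⁻⁴⁸ = 1.308 × 10⁻⁴¹ m³.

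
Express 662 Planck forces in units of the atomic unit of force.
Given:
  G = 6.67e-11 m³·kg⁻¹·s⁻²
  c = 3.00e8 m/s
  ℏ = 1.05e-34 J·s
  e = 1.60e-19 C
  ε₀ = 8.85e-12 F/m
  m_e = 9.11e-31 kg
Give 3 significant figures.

Planck force: F_P = c⁴/G = 1.21e44 N
atomic unit of force: F_au = E_h/a₀ = m_e²e⁶/((4πε₀)³ℏ⁴) = 8.33e-8 N
662 × 1.21e44 / 8.33e-8 = 9.65e53

9.65e53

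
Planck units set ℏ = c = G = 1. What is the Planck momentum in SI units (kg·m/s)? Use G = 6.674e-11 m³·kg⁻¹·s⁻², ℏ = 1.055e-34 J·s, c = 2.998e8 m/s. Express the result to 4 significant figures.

From ℏ = c = G = 1 the momentum scale is p_P = √(ℏc³/G).
  = √(42.60)
  = 6.527 kg·m/s

6.527 kg·m/s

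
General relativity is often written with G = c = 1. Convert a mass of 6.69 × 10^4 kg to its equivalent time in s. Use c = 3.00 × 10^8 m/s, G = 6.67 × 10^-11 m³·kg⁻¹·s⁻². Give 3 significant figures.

Mass → time via G/c³.
6.69 × 10^4 kg × (G/c³) = 1.65 × 10^-31 s

1.65 × 10^-31 s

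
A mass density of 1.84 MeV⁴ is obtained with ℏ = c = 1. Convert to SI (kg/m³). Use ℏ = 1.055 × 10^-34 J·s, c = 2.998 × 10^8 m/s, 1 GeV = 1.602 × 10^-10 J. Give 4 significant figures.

Mass density is [E]/(c²[L]³) = [E]⁴/(ℏ³c⁵).
1 GeV⁴ → 1/(ℏ³c⁵) × (1 GeV in J)⁴ = 2.316 × 10^20 kg/m³.
Convert the energy scale: 1.84 MeV⁴ = 1.84 × 10^-12 GeV⁴.
Result: 1.84 × 10^-12 × 2.316 × 10^20 = 4.261 × 10^8 kg/m³.

4.261 × 10^8 kg/m³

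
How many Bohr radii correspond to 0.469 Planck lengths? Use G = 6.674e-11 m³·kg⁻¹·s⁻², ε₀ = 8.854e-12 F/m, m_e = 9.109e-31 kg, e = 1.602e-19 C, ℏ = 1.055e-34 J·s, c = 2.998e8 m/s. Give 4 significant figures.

Planck length: ℓ_P = √(ℏG/c³) = 1.616e-35 m
Bohr radius: a₀ = 4πε₀ℏ²/(m_e e²) = 5.297e-11 m
0.469 × 1.616e-35 / 5.297e-11 = 1.431e-25

1.431e-25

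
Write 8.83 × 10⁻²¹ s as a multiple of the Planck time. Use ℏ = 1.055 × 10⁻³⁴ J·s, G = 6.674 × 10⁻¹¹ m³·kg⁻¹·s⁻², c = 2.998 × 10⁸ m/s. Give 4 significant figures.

1.638 × 10²³

Planck time: t_P = √(ℏG/c⁵) = 5.392 × 10⁻⁴⁴ s.
8.83 × 10⁻²¹ / 5.392 × 10⁻⁴⁴ = 1.638 × 10²³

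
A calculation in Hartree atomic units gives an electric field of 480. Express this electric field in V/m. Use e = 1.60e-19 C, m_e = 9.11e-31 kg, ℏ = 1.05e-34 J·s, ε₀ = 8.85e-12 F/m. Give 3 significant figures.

One atomic unit of electric field: E_au = E_h/(e a₀) = m_e²e⁵/((4πε₀)³ℏ⁴) = 5.20e11 V/m.
480 × 5.20e11 V/m = 2.50e14 V/m

2.50e14 V/m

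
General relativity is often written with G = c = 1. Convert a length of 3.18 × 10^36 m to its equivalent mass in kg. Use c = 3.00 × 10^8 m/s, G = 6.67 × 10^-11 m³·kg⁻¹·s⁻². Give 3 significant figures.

Length → mass via c²/G.
3.18 × 10^36 m × (c²/G) = 4.29 × 10^63 kg

4.29 × 10^63 kg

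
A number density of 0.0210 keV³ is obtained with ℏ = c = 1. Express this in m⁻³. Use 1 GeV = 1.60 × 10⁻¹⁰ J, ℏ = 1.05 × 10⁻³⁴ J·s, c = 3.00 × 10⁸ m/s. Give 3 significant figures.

Number density is [L]⁻³ = [E]³/(ℏc)³.
1 GeV³ → 1/(ℏc)³ × (1 GeV in J)³ = 1.31 × 10⁴⁷ m⁻³.
Convert the energy scale: 0.0210 keV³ = 2.10 × 10⁻²⁰ GeV³.
Result: 2.10 × 10⁻²⁰ × 1.31 × 10⁴⁷ = 2.75 × 10²⁷ m⁻³.

2.75 × 10²⁷ m⁻³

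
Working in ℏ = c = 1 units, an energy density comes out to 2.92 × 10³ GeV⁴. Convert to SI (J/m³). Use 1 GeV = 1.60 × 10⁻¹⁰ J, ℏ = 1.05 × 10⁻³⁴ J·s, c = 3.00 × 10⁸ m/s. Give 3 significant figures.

[E]/[L]³ = [E]⁴/(ℏc)³; restore (ℏc)⁻³.
1 GeV⁴ → 1/(ℏc)³ × (1 GeV in J)⁴ = 2.10 × 10³⁷ J/m³.
Result: 2.92 × 10³ × 2.10 × 10³⁷ = 6.12 × 10⁴⁰ J/m³.

6.12 × 10⁴⁰ J/m³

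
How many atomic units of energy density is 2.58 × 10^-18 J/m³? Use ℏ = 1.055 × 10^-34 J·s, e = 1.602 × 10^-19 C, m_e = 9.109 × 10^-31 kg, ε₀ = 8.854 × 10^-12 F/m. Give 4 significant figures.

atomic unit of energy density: u_au = E_h/a₀³ = m_e⁴e¹⁰/((4πε₀)⁵ℏ⁸) = 2.929 × 10^13 J/m³.
2.58 × 10^-18 / 2.929 × 10^13 = 8.808 × 10^-32

8.808 × 10^-32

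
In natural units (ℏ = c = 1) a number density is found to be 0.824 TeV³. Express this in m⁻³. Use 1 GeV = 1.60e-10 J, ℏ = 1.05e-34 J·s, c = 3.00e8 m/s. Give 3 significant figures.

1.08e56 m⁻³

Number density is [L]⁻³ = [E]³/(ℏc)³.
1 GeV³ → 1/(ℏc)³ × (1 GeV in J)³ = 1.31e47 m⁻³.
Convert the energy scale: 0.824 TeV³ = 8.24e8 GeV³.
Result: 8.24e8 × 1.31e47 = 1.08e56 m⁻³.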